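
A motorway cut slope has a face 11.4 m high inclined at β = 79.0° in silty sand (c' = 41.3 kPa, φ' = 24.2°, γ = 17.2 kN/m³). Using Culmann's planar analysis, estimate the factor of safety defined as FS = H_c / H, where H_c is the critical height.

H_c = (4c'/γ) · sinβ cosφ' / [1 − cos(β − φ')]
    = (4·41.3/17.2) · sin79.0°·cos24.2° / [1 − cos54.8°]
    = 9.605 · 0.8954 / 0.4236 = 20.30 m
FS = H_c / H = 20.30 / 11.4 = 1.781

FS = 1.78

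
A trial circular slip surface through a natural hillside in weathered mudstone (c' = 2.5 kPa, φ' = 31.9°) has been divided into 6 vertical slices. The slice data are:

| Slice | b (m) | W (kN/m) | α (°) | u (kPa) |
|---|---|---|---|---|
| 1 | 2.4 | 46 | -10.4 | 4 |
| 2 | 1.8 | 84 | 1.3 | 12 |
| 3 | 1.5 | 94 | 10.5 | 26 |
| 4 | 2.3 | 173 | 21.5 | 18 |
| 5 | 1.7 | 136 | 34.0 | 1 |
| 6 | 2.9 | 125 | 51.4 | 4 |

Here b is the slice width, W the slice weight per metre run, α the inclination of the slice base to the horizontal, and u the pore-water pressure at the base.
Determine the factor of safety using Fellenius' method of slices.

Ordinary method of slices: FS = Σ[c'·Δl_i + (W_i cosα_i − u_i·Δl_i)·tanφ'] / Σ W_i sinα_i, with Δl_i = b_i / cosα_i.
Slice 1: Δl = 2.4/cos(-10.4°) = 2.440 m; N'_1 = 46·cos(-10.4°) − 4·2.440 = 35.5; c'Δl = 6.10; W sinα = -8.3
Slice 2: Δl = 1.8/cos1.3° = 1.800 m; N'_2 = 84·cos1.3° − 12·1.800 = 62.4; c'Δl = 4.50; W sinα = 1.9
Slice 3: Δl = 1.5/cos10.5° = 1.526 m; N'_3 = 94·cos10.5° − 26·1.526 = 52.8; c'Δl = 3.81; W sinα = 17.1
Slice 4: Δl = 2.3/cos21.5° = 2.472 m; N'_4 = 173·cos21.5° − 18·2.472 = 116.5; c'Δl = 6.18; W sinα = 63.4
Slice 5: Δl = 1.7/cos34.0° = 2.051 m; N'_5 = 136·cos34.0° − 1·2.051 = 110.7; c'Δl = 5.13; W sinα = 76.1
Slice 6: Δl = 2.9/cos51.4° = 4.648 m; N'_6 = 125·cos51.4° − 4·4.648 = 59.4; c'Δl = 11.62; W sinα = 97.7
Σc'Δl = 37.3 kN/m; ΣN' = 437.2 kN/m; ΣW sinα = 247.9 kN/m
Resisting = 37.3 + 437.2·tan31.9° = 37.3 + 272.1 = 309.5 kN/m
FS = 309.5 / 247.9 = 1.248

FS = 1.25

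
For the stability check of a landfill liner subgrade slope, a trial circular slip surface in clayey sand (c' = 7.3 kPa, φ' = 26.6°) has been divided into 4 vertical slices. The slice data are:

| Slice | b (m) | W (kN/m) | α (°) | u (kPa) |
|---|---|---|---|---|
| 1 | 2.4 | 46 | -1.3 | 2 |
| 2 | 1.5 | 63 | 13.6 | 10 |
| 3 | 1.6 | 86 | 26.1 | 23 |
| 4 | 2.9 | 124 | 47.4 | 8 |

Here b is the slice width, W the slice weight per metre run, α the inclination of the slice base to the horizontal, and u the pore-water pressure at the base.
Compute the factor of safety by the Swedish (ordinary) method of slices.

Ordinary method of slices: FS = Σ[c'·Δl_i + (W_i cosα_i − u_i·Δl_i)·tanφ'] / Σ W_i sinα_i, with Δl_i = b_i / cosα_i.
Slice 1: Δl = 2.4/cos(-1.3°) = 2.401 m; N'_1 = 46·cos(-1.3°) − 2·2.401 = 41.2; c'Δl = 17.52; W sinα = -1.0
Slice 2: Δl = 1.5/cos13.6° = 1.543 m; N'_2 = 63·cos13.6° − 10·1.543 = 45.8; c'Δl = 11.27; W sinα = 14.8
Slice 3: Δl = 1.6/cos26.1° = 1.782 m; N'_3 = 86·cos26.1° − 23·1.782 = 36.3; c'Δl = 13.01; W sinα = 37.8
Slice 4: Δl = 2.9/cos47.4° = 4.284 m; N'_4 = 124·cos47.4° − 8·4.284 = 49.7; c'Δl = 31.28; W sinα = 91.3
Σc'Δl = 73.1 kN/m; ΣN' = 172.9 kN/m; ΣW sinα = 142.9 kN/m
Resisting = 73.1 + 172.9·tan26.6° = 73.1 + 86.6 = 159.7 kN/m
FS = 159.7 / 142.9 = 1.117

FS = 1.12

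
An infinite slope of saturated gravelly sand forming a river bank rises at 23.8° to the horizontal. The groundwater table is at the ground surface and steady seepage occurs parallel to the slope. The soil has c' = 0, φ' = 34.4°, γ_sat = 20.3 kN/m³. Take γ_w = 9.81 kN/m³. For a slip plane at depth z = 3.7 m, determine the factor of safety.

FS = 0.80

With seepage parallel to the slope and the water table at the surface, the effective normal stress on the slip plane uses the buoyant unit weight γ' = γ_sat − γ_w while the driving shear stress uses γ_sat:
FS = [c' + γ' z cos²β tanφ'] / [γ_sat z sinβ cosβ]
(For c' = 0 this reduces to FS = (γ'/γ_sat)·tanφ'/tanβ.)
γ' = 20.3 − 9.81 = 10.49 kN/m³
Numerator = 0.0 + 10.49·3.7·cos²23.8°·tan34.4° = 0.0 + 10.49·3.7·0.8372·0.6847 = 22.248 kPa
Denominator = 20.3·3.7·sin23.8°·cos23.8° = 20.3·3.7·0.4035·0.9150 = 27.733 kPa
FS = 22.248 / 27.733 = 0.802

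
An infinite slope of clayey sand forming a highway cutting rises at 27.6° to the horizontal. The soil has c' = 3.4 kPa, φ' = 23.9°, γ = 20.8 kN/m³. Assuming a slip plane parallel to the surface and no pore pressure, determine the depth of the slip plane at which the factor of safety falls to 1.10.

Setting FS = 1.10 in FS = [c' + γz cos²β tanφ'] / [γz sinβ cosβ] and solving for z:
z = c' / [γ cosβ (FS·sinβ − cosβ·tanφ')]
  = 3.4 / [20.8·cos27.6°·(1.10·sin27.6° − cos27.6°·tan23.9°)]
  = 3.4 / [20.8·0.8862·(1.10·0.4633 − 0.8862·0.4431)]
  = 3.4 / 2.1551 = 1.578 m

z = 1.58 m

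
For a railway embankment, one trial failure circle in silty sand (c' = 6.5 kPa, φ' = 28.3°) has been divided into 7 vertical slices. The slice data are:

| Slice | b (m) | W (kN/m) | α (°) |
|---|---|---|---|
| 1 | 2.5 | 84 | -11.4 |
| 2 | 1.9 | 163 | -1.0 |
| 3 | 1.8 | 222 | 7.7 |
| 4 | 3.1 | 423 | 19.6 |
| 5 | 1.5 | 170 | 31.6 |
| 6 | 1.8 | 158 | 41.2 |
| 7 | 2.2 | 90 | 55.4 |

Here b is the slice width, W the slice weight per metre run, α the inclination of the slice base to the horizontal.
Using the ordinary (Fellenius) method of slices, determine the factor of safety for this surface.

FS = 1.79

Ordinary method of slices: FS = Σ[c'·Δl_i + (W_i cosα_i)·tanφ'] / Σ W_i sinα_i, with Δl_i = b_i / cosα_i.
Slice 1: Δl = 2.5/cos(-11.4°) = 2.550 m; N'_1 = 84·cos(-11.4°) = 82.3; c'Δl = 16.58; W sinα = -16.6
Slice 2: Δl = 1.9/cos(-1.0°) = 1.900 m; N'_2 = 163·cos(-1.0°) = 163.0; c'Δl = 12.35; W sinα = -2.8
Slice 3: Δl = 1.8/cos7.7° = 1.816 m; N'_3 = 222·cos7.7° = 220.0; c'Δl = 11.81; W sinα = 29.7
Slice 4: Δl = 3.1/cos19.6° = 3.291 m; N'_4 = 423·cos19.6° = 398.5; c'Δl = 21.39; W sinα = 141.9
Slice 5: Δl = 1.5/cos31.6° = 1.761 m; N'_5 = 170·cos31.6° = 144.8; c'Δl = 11.45; W sinα = 89.1
Slice 6: Δl = 1.8/cos41.2° = 2.392 m; N'_6 = 158·cos41.2° = 118.9; c'Δl = 15.55; W sinα = 104.1
Slice 7: Δl = 2.2/cos55.4° = 3.874 m; N'_7 = 90·cos55.4° = 51.1; c'Δl = 25.18; W sinα = 74.1
Σc'Δl = 114.3 kN/m; ΣN' = 1178.6 kN/m; ΣW sinα = 419.4 kN/m
Resisting = 114.3 + 1178.6·tan28.3° = 114.3 + 634.6 = 748.9 kN/m
FS = 748.9 / 419.4 = 1.786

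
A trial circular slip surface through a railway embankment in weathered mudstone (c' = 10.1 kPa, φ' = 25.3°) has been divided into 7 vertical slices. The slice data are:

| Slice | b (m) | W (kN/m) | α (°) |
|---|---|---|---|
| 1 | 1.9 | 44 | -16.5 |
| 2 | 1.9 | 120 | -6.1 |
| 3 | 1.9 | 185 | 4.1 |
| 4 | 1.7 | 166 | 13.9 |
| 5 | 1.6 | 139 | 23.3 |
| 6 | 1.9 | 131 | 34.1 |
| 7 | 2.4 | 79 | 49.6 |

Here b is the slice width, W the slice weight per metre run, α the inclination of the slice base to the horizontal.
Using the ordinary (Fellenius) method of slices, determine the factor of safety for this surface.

FS = 2.45

Ordinary method of slices: FS = Σ[c'·Δl_i + (W_i cosα_i)·tanφ'] / Σ W_i sinα_i, with Δl_i = b_i / cosα_i.
Slice 1: Δl = 1.9/cos(-16.5°) = 1.982 m; N'_1 = 44·cos(-16.5°) = 42.2; c'Δl = 20.01; W sinα = -12.5
Slice 2: Δl = 1.9/cos(-6.1°) = 1.911 m; N'_2 = 120·cos(-6.1°) = 119.3; c'Δl = 19.30; W sinα = -12.8
Slice 3: Δl = 1.9/cos4.1° = 1.905 m; N'_3 = 185·cos4.1° = 184.5; c'Δl = 19.24; W sinα = 13.2
Slice 4: Δl = 1.7/cos13.9° = 1.751 m; N'_4 = 166·cos13.9° = 161.1; c'Δl = 17.69; W sinα = 39.9
Slice 5: Δl = 1.6/cos23.3° = 1.742 m; N'_5 = 139·cos23.3° = 127.7; c'Δl = 17.59; W sinα = 55.0
Slice 6: Δl = 1.9/cos34.1° = 2.295 m; N'_6 = 131·cos34.1° = 108.5; c'Δl = 23.17; W sinα = 73.4
Slice 7: Δl = 2.4/cos49.6° = 3.703 m; N'_7 = 79·cos49.6° = 51.2; c'Δl = 37.40; W sinα = 60.2
Σc'Δl = 154.4 kN/m; ΣN' = 794.5 kN/m; ΣW sinα = 216.4 kN/m
Resisting = 154.4 + 794.5·tan25.3° = 154.4 + 375.6 = 530.0 kN/m
FS = 530.0 / 216.4 = 2.449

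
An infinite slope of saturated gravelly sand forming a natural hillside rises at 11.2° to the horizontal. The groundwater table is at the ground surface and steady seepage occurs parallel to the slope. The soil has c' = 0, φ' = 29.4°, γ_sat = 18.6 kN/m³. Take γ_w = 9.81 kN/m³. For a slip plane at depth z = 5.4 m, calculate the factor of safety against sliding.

FS = 1.34

With seepage parallel to the slope and the water table at the surface, the effective normal stress on the slip plane uses the buoyant unit weight γ' = γ_sat − γ_w while the driving shear stress uses γ_sat:
FS = [c' + γ' z cos²β tanφ'] / [γ_sat z sinβ cosβ]
(For c' = 0 this reduces to FS = (γ'/γ_sat)·tanφ'/tanβ.)
γ' = 18.6 − 9.81 = 8.79 kN/m³
Numerator = 0.0 + 8.79·5.4·cos²11.2°·tan29.4° = 0.0 + 8.79·5.4·0.9623·0.5635 = 25.737 kPa
Denominator = 18.6·5.4·sin11.2°·cos11.2° = 18.6·5.4·0.1942·0.9810 = 19.137 kPa
FS = 25.737 / 19.137 = 1.345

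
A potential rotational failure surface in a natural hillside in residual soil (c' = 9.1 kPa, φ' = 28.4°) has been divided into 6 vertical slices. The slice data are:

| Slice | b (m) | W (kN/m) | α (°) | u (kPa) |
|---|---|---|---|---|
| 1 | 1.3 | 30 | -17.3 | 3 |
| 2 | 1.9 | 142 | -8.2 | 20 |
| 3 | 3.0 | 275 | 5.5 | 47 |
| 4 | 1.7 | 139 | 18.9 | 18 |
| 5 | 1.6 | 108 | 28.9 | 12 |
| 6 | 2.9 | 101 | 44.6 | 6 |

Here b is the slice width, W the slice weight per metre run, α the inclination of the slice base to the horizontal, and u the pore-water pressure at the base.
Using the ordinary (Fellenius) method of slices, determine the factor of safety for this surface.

Ordinary method of slices: FS = Σ[c'·Δl_i + (W_i cosα_i − u_i·Δl_i)·tanφ'] / Σ W_i sinα_i, with Δl_i = b_i / cosα_i.
Slice 1: Δl = 1.3/cos(-17.3°) = 1.362 m; N'_1 = 30·cos(-17.3°) − 3·1.362 = 24.6; c'Δl = 12.39; W sinα = -8.9
Slice 2: Δl = 1.9/cos(-8.2°) = 1.920 m; N'_2 = 142·cos(-8.2°) − 20·1.920 = 102.2; c'Δl = 17.47; W sinα = -20.3
Slice 3: Δl = 3.0/cos5.5° = 3.014 m; N'_3 = 275·cos5.5° − 47·3.014 = 132.1; c'Δl = 27.43; W sinα = 26.4
Slice 4: Δl = 1.7/cos18.9° = 1.797 m; N'_4 = 139·cos18.9° − 18·1.797 = 99.2; c'Δl = 16.35; W sinα = 45.0
Slice 5: Δl = 1.6/cos28.9° = 1.828 m; N'_5 = 108·cos28.9° − 12·1.828 = 72.6; c'Δl = 16.63; W sinα = 52.2
Slice 6: Δl = 2.9/cos44.6° = 4.073 m; N'_6 = 101·cos44.6° − 6·4.073 = 47.5; c'Δl = 37.06; W sinα = 70.9
Σc'Δl = 127.3 kN/m; ΣN' = 478.1 kN/m; ΣW sinα = 165.3 kN/m
Resisting = 127.3 + 478.1·tan28.4° = 127.3 + 258.5 = 385.8 kN/m
FS = 385.8 / 165.3 = 2.334

FS = 2.33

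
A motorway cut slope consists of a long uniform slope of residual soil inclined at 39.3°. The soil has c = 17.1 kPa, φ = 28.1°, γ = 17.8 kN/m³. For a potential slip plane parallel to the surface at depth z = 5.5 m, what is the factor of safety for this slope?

FS = 1.01

For an infinite slope with a slip plane parallel to the surface (no pore pressure): FS = [c + γz cos²β tanφ] / [γz sinβ cosβ].
γz = 17.8·5.5 = 97.90 kN/m²
Numerator = 17.1 + 97.90·cos²39.3°·tan28.1° = 17.1 + 97.90·0.5988·0.5340 = 48.403 kPa
Denominator = 97.90·sin39.3°·cos39.3° = 97.90·0.6334·0.7738 = 47.984 kPa
FS = 48.403 / 47.984 = 1.009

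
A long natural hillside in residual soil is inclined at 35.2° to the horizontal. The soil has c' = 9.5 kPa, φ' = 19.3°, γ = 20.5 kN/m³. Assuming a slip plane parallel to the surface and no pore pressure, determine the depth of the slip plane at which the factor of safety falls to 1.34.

z = 1.17 m

Setting FS = 1.34 in FS = [c' + γz cos²β tanφ'] / [γz sinβ cosβ] and solving for z:
z = c' / [γ cosβ (FS·sinβ − cosβ·tanφ')]
  = 9.5 / [20.5·cos35.2°·(1.34·sin35.2° − cos35.2°·tan19.3°)]
  = 9.5 / [20.5·0.8171·(1.34·0.5764 − 0.8171·0.3502)]
  = 9.5 / 8.1456 = 1.166 m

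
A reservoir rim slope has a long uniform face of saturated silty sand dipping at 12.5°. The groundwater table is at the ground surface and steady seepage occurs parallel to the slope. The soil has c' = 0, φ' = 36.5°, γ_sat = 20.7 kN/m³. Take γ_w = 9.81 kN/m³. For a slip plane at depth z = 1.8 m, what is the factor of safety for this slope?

FS = 1.76

With seepage parallel to the slope and the water table at the surface, the effective normal stress on the slip plane uses the buoyant unit weight γ' = γ_sat − γ_w while the driving shear stress uses γ_sat:
FS = [c' + γ' z cos²β tanφ'] / [γ_sat z sinβ cosβ]
(For c' = 0 this reduces to FS = (γ'/γ_sat)·tanφ'/tanβ.)
γ' = 20.7 − 9.81 = 10.89 kN/m³
Numerator = 0.0 + 10.89·1.8·cos²12.5°·tan36.5° = 0.0 + 10.89·1.8·0.9532·0.7400 = 13.825 kPa
Denominator = 20.7·1.8·sin12.5°·cos12.5° = 20.7·1.8·0.2164·0.9763 = 7.873 kPa
FS = 13.825 / 7.873 = 1.756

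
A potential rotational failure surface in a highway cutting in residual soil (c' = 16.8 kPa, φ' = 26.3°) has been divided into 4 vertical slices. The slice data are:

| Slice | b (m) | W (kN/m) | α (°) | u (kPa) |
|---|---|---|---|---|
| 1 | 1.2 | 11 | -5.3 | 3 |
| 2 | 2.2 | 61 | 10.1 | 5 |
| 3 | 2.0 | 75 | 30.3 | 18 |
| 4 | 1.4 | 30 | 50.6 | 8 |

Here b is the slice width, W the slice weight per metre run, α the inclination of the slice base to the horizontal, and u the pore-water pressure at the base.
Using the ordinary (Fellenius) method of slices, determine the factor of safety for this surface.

Ordinary method of slices: FS = Σ[c'·Δl_i + (W_i cosα_i − u_i·Δl_i)·tanφ'] / Σ W_i sinα_i, with Δl_i = b_i / cosα_i.
Slice 1: Δl = 1.2/cos(-5.3°) = 1.205 m; N'_1 = 11·cos(-5.3°) − 3·1.205 = 7.3; c'Δl = 20.25; W sinα = -1.0
Slice 2: Δl = 2.2/cos10.1° = 2.235 m; N'_2 = 61·cos10.1° − 5·2.235 = 48.9; c'Δl = 37.54; W sinα = 10.7
Slice 3: Δl = 2.0/cos30.3° = 2.316 m; N'_3 = 75·cos30.3° − 18·2.316 = 23.1; c'Δl = 38.92; W sinα = 37.8
Slice 4: Δl = 1.4/cos50.6° = 2.206 m; N'_4 = 30·cos50.6° − 8·2.206 = 1.4; c'Δl = 37.06; W sinα = 23.2
Σc'Δl = 133.8 kN/m; ΣN' = 80.7 kN/m; ΣW sinα = 70.7 kN/m
Resisting = 133.8 + 80.7·tan26.3° = 133.8 + 39.9 = 173.6 kN/m
FS = 173.6 / 70.7 = 2.456

FS = 2.46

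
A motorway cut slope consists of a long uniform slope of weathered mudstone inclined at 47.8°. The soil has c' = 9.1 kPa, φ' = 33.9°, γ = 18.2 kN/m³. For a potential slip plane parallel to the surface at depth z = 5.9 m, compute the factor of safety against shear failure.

For an infinite slope with a slip plane parallel to the surface (no pore pressure): FS = [c' + γz cos²β tanφ'] / [γz sinβ cosβ].
γz = 18.2·5.9 = 107.38 kN/m²
Numerator = 9.1 + 107.38·cos²47.8°·tan33.9° = 9.1 + 107.38·0.4512·0.6720 = 41.658 kPa
Denominator = 107.38·sin47.8°·cos47.8° = 107.38·0.7408·0.6717 = 53.434 kPa
FS = 41.658 / 53.434 = 0.780

FS = 0.78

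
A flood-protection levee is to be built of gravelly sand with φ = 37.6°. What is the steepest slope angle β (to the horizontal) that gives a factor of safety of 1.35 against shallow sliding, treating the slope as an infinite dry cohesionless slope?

For an infinite dry cohesionless slope FS = tanφ/tanβ, so tanβ = tanφ / FS.
tanβ = tan37.6° / 1.35 = 0.7701 / 1.35 = 0.5704
β = arctan(0.5704) = 29.70°

β = 29.7°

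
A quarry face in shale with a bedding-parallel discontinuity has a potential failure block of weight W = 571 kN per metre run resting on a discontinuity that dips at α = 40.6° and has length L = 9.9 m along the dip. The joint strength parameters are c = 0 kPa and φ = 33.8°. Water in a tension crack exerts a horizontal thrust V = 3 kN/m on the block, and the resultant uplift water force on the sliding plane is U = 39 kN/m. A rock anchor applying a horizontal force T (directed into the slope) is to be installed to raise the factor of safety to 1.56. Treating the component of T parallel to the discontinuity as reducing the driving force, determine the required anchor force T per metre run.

Resolving forces along and normal to the sliding plane, with the horizontal anchor force T adding T·sinα to the effective normal force and T·cosα acting up the plane against the driving force:
FS = [cL + (W cosα − U − V sinα + T sinα) tanφ] / [W sinα + V cosα − T cosα]
Without the anchor: N' = 392.6 kN/m, driving T_d = 373.9 kN/m, resisting R = 0·9.9 + 392.6·tan33.8° = 262.8 kN/m, FS = 0.70.
Setting FS = 1.56 and solving for T:
1.56·(373.9 − T cos40.6°) = 262.8 + T sin40.6°·tan33.8°
T·(sin40.6°·tan33.8° + 1.56·cos40.6°) = 1.56·373.9 − 262.8
T·(0.6508·0.6694 + 1.56·0.7593) = 583.2 − 262.8 = 320.4
T·1.6201 = 320.4
T = 197.8 kN/m

T = 198 kN/m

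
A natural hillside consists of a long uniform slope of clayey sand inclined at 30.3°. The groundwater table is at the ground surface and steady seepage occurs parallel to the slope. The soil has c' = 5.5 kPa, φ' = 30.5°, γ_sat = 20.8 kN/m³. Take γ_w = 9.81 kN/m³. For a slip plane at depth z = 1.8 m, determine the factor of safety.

With seepage parallel to the slope and the water table at the surface, the effective normal stress on the slip plane uses the buoyant unit weight γ' = γ_sat − γ_w while the driving shear stress uses γ_sat:
FS = [c' + γ' z cos²β tanφ'] / [γ_sat z sinβ cosβ]
γ' = 20.8 − 9.81 = 10.99 kN/m³
Numerator = 5.5 + 10.99·1.8·cos²30.3°·tan30.5° = 5.5 + 10.99·1.8·0.7455·0.5890 = 14.186 kPa
Denominator = 20.8·1.8·sin30.3°·cos30.3° = 20.8·1.8·0.5045·0.8634 = 16.309 kPa
FS = 14.186 / 16.309 = 0.870

FS = 0.87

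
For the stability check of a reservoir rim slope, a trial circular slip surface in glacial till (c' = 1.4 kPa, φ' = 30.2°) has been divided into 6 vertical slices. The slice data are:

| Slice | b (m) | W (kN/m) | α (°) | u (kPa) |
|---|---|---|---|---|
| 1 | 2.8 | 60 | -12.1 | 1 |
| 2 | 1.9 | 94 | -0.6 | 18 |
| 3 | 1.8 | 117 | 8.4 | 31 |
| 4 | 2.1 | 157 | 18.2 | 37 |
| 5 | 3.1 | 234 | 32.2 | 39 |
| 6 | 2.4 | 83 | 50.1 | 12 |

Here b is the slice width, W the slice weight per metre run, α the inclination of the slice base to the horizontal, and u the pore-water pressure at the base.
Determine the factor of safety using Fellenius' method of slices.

FS = 0.83

Ordinary method of slices: FS = Σ[c'·Δl_i + (W_i cosα_i − u_i·Δl_i)·tanφ'] / Σ W_i sinα_i, with Δl_i = b_i / cosα_i.
Slice 1: Δl = 2.8/cos(-12.1°) = 2.864 m; N'_1 = 60·cos(-12.1°) − 1·2.864 = 55.8; c'Δl = 4.01; W sinα = -12.6
Slice 2: Δl = 1.9/cos(-0.6°) = 1.900 m; N'_2 = 94·cos(-0.6°) − 18·1.900 = 59.8; c'Δl = 2.66; W sinα = -1.0
Slice 3: Δl = 1.8/cos8.4° = 1.820 m; N'_3 = 117·cos8.4° − 31·1.820 = 59.3; c'Δl = 2.55; W sinα = 17.1
Slice 4: Δl = 2.1/cos18.2° = 2.211 m; N'_4 = 157·cos18.2° − 37·2.211 = 67.4; c'Δl = 3.09; W sinα = 49.0
Slice 5: Δl = 3.1/cos32.2° = 3.663 m; N'_5 = 234·cos32.2° − 39·3.663 = 55.1; c'Δl = 5.13; W sinα = 124.7
Slice 6: Δl = 2.4/cos50.1° = 3.742 m; N'_6 = 83·cos50.1° − 12·3.742 = 8.3; c'Δl = 5.24; W sinα = 63.7
Σc'Δl = 22.7 kN/m; ΣN' = 305.8 kN/m; ΣW sinα = 240.9 kN/m
Resisting = 22.7 + 305.8·tan30.2° = 22.7 + 178.0 = 200.6 kN/m
FS = 200.6 / 240.9 = 0.833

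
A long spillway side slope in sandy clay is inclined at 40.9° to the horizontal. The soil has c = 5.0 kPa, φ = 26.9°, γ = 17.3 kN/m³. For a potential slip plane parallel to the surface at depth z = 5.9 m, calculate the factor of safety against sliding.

For an infinite slope with a slip plane parallel to the surface (no pore pressure): FS = [c + γz cos²β tanφ] / [γz sinβ cosβ].
γz = 17.3·5.9 = 102.07 kN/m²
Numerator = 5.0 + 102.07·cos²40.9°·tan26.9° = 5.0 + 102.07·0.5713·0.5073 = 34.584 kPa
Denominator = 102.07·sin40.9°·cos40.9° = 102.07·0.6547·0.7559 = 50.513 kPa
FS = 34.584 / 50.513 = 0.685

FS = 0.68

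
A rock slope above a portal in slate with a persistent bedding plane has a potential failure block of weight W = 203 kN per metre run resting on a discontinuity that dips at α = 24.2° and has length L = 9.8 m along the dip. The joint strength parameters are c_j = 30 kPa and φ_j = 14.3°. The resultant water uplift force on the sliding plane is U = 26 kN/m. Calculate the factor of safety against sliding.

FS = 4.02

Resolving the block weight along and normal to the plane and applying the Mohr–Coulomb strength on the joint:
N' = W cosα − U = 203·cos24.2° − 26 = 159.2 kN/m
Driving force T = W sinα = 203·sin24.2° = 83.2 kN/m
Resisting force R = c_j·L + N'·tanφ_j = 30·9.8 + 159.2·tan14.3° = 294.0 + 40.6 = 334.6 kN/m
FS = R / T = 334.6 / 83.2 = 4.021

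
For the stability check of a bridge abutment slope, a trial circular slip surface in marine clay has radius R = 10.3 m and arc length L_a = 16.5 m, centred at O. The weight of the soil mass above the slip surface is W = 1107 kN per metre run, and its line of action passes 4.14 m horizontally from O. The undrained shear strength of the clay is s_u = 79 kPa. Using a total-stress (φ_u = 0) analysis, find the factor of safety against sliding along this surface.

Taking moments about the centre O, the resisting moment is provided by the undrained shear strength acting along the arc:
M_R = s_u·L_a·R = 79·16.50·10.3 = 13426.1 kN·m/m
M_D = W·d = 1107·4.14 = 4583.0 kN·m/m
FS = M_R / M_D = 13426.1 / 4583.0 = 2.930

FS = 2.93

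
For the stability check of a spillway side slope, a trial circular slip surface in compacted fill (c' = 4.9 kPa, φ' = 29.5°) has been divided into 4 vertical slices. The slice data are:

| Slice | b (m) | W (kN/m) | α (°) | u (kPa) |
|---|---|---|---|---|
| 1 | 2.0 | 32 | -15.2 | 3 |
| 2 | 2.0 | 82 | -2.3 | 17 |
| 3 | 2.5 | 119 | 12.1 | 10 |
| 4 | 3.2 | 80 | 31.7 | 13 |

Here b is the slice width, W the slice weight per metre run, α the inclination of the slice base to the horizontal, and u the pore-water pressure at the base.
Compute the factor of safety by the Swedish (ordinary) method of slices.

Ordinary method of slices: FS = Σ[c'·Δl_i + (W_i cosα_i − u_i·Δl_i)·tanφ'] / Σ W_i sinα_i, with Δl_i = b_i / cosα_i.
Slice 1: Δl = 2.0/cos(-15.2°) = 2.073 m; N'_1 = 32·cos(-15.2°) − 3·2.073 = 24.7; c'Δl = 10.16; W sinα = -8.4
Slice 2: Δl = 2.0/cos(-2.3°) = 2.002 m; N'_2 = 82·cos(-2.3°) − 17·2.002 = 47.9; c'Δl = 9.81; W sinα = -3.3
Slice 3: Δl = 2.5/cos12.1° = 2.557 m; N'_3 = 119·cos12.1° − 10·2.557 = 90.8; c'Δl = 12.53; W sinα = 24.9
Slice 4: Δl = 3.2/cos31.7° = 3.761 m; N'_4 = 80·cos31.7° − 13·3.761 = 19.2; c'Δl = 18.43; W sinα = 42.0
Σc'Δl = 50.9 kN/m; ΣN' = 182.5 kN/m; ΣW sinα = 55.3 kN/m
Resisting = 50.9 + 182.5·tan29.5° = 50.9 + 103.3 = 154.2 kN/m
FS = 154.2 / 55.3 = 2.788

FS = 2.79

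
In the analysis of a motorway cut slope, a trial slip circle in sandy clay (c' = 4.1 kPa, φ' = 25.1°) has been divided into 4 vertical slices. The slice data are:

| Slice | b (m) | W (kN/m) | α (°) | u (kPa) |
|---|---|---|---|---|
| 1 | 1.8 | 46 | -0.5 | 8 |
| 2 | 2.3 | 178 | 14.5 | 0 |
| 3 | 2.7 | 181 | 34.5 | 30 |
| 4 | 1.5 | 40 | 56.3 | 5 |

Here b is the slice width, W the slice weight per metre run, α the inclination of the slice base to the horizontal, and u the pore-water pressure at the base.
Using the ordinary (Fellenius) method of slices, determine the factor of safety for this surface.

Ordinary method of slices: FS = Σ[c'·Δl_i + (W_i cosα_i − u_i·Δl_i)·tanφ'] / Σ W_i sinα_i, with Δl_i = b_i / cosα_i.
Slice 1: Δl = 1.8/cos(-0.5°) = 1.800 m; N'_1 = 46·cos(-0.5°) − 8·1.800 = 31.6; c'Δl = 7.38; W sinα = -0.4
Slice 2: Δl = 2.3/cos14.5° = 2.376 m; N'_2 = 178·cos14.5° − 0·2.376 = 172.3; c'Δl = 9.74; W sinα = 44.6
Slice 3: Δl = 2.7/cos34.5° = 3.276 m; N'_3 = 181·cos34.5° − 30·3.276 = 50.9; c'Δl = 13.43; W sinα = 102.5
Slice 4: Δl = 1.5/cos56.3° = 2.703 m; N'_4 = 40·cos56.3° − 5·2.703 = 8.7; c'Δl = 11.08; W sinα = 33.3
Σc'Δl = 41.6 kN/m; ΣN' = 263.5 kN/m; ΣW sinα = 180.0 kN/m
Resisting = 41.6 + 263.5·tan25.1° = 41.6 + 123.4 = 165.1 kN/m
FS = 165.1 / 180.0 = 0.917

FS = 0.92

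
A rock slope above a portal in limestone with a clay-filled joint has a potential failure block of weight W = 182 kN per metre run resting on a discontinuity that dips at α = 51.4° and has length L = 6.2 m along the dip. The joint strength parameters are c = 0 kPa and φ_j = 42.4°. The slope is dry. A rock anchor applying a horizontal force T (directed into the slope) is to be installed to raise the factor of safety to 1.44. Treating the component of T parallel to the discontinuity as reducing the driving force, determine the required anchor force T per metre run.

Resolving forces along and normal to the sliding plane, with the horizontal anchor force T adding T·sinα to the effective normal force and T·cosα acting up the plane against the driving force:
FS = [cL + (W cosα + T sinα) tanφ_j] / [W sinα − T cosα]
Without the anchor: N' = 113.5 kN/m, driving T_d = 142.2 kN/m, resisting R = 0·6.2 + 113.5·tan42.4° = 103.7 kN/m, FS = 0.73.
Setting FS = 1.44 and solving for T:
1.44·(142.2 − T cos51.4°) = 103.7 + T sin51.4°·tan42.4°
T·(sin51.4°·tan42.4° + 1.44·cos51.4°) = 1.44·142.2 − 103.7
T·(0.7815·0.9131 + 1.44·0.6239) = 204.8 − 103.7 = 101.1
T·1.6120 = 101.1
T = 62.7 kN/m

T = 63 kN/m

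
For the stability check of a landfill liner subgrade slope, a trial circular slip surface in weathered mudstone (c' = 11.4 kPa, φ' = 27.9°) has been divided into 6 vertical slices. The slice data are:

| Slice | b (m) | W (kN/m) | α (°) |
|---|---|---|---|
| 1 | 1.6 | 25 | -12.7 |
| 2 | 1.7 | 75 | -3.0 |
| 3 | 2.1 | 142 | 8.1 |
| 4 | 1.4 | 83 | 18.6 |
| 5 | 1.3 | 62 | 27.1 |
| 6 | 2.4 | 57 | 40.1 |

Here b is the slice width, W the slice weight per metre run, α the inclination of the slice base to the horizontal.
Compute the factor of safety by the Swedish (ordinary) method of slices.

Ordinary method of slices: FS = Σ[c'·Δl_i + (W_i cosα_i)·tanφ'] / Σ W_i sinα_i, with Δl_i = b_i / cosα_i.
Slice 1: Δl = 1.6/cos(-12.7°) = 1.640 m; N'_1 = 25·cos(-12.7°) = 24.4; c'Δl = 18.70; W sinα = -5.5
Slice 2: Δl = 1.7/cos(-3.0°) = 1.702 m; N'_2 = 75·cos(-3.0°) = 74.9; c'Δl = 19.41; W sinα = -3.9
Slice 3: Δl = 2.1/cos8.1° = 2.121 m; N'_3 = 142·cos8.1° = 140.6; c'Δl = 24.18; W sinα = 20.0
Slice 4: Δl = 1.4/cos18.6° = 1.477 m; N'_4 = 83·cos18.6° = 78.7; c'Δl = 16.84; W sinα = 26.5
Slice 5: Δl = 1.3/cos27.1° = 1.460 m; N'_5 = 62·cos27.1° = 55.2; c'Δl = 16.65; W sinα = 28.2
Slice 6: Δl = 2.4/cos40.1° = 3.138 m; N'_6 = 57·cos40.1° = 43.6; c'Δl = 35.77; W sinα = 36.7
Σc'Δl = 131.5 kN/m; ΣN' = 417.3 kN/m; ΣW sinα = 102.0 kN/m
Resisting = 131.5 + 417.3·tan27.9° = 131.5 + 221.0 = 352.5 kN/m
FS = 352.5 / 102.0 = 3.455

FS = 3.46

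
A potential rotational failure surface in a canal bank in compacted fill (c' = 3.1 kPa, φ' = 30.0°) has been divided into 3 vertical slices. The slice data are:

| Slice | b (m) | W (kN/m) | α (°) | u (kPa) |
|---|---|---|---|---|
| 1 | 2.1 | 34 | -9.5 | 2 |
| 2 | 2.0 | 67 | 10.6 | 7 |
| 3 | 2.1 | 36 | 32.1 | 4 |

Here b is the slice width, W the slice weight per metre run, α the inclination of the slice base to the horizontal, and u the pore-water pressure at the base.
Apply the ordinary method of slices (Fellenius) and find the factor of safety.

Ordinary method of slices: FS = Σ[c'·Δl_i + (W_i cosα_i − u_i·Δl_i)·tanφ'] / Σ W_i sinα_i, with Δl_i = b_i / cosα_i.
Slice 1: Δl = 2.1/cos(-9.5°) = 2.129 m; N'_1 = 34·cos(-9.5°) − 2·2.129 = 29.3; c'Δl = 6.60; W sinα = -5.6
Slice 2: Δl = 2.0/cos10.6° = 2.035 m; N'_2 = 67·cos10.6° − 7·2.035 = 51.6; c'Δl = 6.31; W sinα = 12.3
Slice 3: Δl = 2.1/cos32.1° = 2.479 m; N'_3 = 36·cos32.1° − 4·2.479 = 20.6; c'Δl = 7.68; W sinα = 19.1
Σc'Δl = 20.6 kN/m; ΣN' = 101.5 kN/m; ΣW sinα = 25.8 kN/m
Resisting = 20.6 + 101.5·tan30.0° = 20.6 + 58.6 = 79.2 kN/m
FS = 79.2 / 25.8 = 3.064

FS = 3.06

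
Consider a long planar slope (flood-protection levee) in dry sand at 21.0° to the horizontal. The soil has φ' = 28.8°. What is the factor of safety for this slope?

FS = 1.43

For a dry cohesionless infinite slope the factor of safety is FS = tanφ' / tanβ.
FS = tan28.8° / tan21.0° = 0.5498 / 0.3839 = 1.432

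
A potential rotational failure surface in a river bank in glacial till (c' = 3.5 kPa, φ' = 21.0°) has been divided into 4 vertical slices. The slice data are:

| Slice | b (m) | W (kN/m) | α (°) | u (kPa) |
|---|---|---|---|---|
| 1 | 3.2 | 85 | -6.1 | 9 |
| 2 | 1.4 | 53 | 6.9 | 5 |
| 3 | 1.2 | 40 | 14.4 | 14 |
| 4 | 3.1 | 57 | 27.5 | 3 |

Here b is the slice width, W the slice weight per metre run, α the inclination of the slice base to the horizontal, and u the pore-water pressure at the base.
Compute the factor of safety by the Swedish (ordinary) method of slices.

FS = 2.83

Ordinary method of slices: FS = Σ[c'·Δl_i + (W_i cosα_i − u_i·Δl_i)·tanφ'] / Σ W_i sinα_i, with Δl_i = b_i / cosα_i.
Slice 1: Δl = 3.2/cos(-6.1°) = 3.218 m; N'_1 = 85·cos(-6.1°) − 9·3.218 = 55.6; c'Δl = 11.26; W sinα = -9.0
Slice 2: Δl = 1.4/cos6.9° = 1.410 m; N'_2 = 53·cos6.9° − 5·1.410 = 45.6; c'Δl = 4.94; W sinα = 6.4
Slice 3: Δl = 1.2/cos14.4° = 1.239 m; N'_3 = 40·cos14.4° − 14·1.239 = 21.4; c'Δl = 4.34; W sinα = 9.9
Slice 4: Δl = 3.1/cos27.5° = 3.495 m; N'_4 = 57·cos27.5° − 3·3.495 = 40.1; c'Δl = 12.23; W sinα = 26.3
Σc'Δl = 32.8 kN/m; ΣN' = 162.6 kN/m; ΣW sinα = 33.6 kN/m
Resisting = 32.8 + 162.6·tan21.0° = 32.8 + 62.4 = 95.2 kN/m
FS = 95.2 / 33.6 = 2.833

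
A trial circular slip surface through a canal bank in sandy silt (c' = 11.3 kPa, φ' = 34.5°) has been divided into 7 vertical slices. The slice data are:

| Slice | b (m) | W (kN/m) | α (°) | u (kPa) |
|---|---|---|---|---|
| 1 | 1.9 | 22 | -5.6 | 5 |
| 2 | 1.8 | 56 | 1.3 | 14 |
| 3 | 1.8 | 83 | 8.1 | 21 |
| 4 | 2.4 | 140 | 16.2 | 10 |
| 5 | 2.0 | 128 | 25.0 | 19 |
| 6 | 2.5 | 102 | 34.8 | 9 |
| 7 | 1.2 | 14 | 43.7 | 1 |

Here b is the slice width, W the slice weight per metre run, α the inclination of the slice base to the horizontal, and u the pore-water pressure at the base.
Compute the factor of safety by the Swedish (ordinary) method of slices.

FS = 2.32

Ordinary method of slices: FS = Σ[c'·Δl_i + (W_i cosα_i − u_i·Δl_i)·tanφ'] / Σ W_i sinα_i, with Δl_i = b_i / cosα_i.
Slice 1: Δl = 1.9/cos(-5.6°) = 1.909 m; N'_1 = 22·cos(-5.6°) − 5·1.909 = 12.3; c'Δl = 21.57; W sinα = -2.1
Slice 2: Δl = 1.8/cos1.3° = 1.800 m; N'_2 = 56·cos1.3° − 14·1.800 = 30.8; c'Δl = 20.35; W sinα = 1.3
Slice 3: Δl = 1.8/cos8.1° = 1.818 m; N'_3 = 83·cos8.1° − 21·1.818 = 44.0; c'Δl = 20.54; W sinα = 11.7
Slice 4: Δl = 2.4/cos16.2° = 2.499 m; N'_4 = 140·cos16.2° − 10·2.499 = 109.4; c'Δl = 28.24; W sinα = 39.1
Slice 5: Δl = 2.0/cos25.0° = 2.207 m; N'_5 = 128·cos25.0° − 19·2.207 = 74.1; c'Δl = 24.94; W sinα = 54.1
Slice 6: Δl = 2.5/cos34.8° = 3.045 m; N'_6 = 102·cos34.8° − 9·3.045 = 56.4; c'Δl = 34.40; W sinα = 58.2
Slice 7: Δl = 1.2/cos43.7° = 1.660 m; N'_7 = 14·cos43.7° − 1·1.660 = 8.5; c'Δl = 18.76; W sinα = 9.7
Σc'Δl = 168.8 kN/m; ΣN' = 335.5 kN/m; ΣW sinα = 171.9 kN/m
Resisting = 168.8 + 335.5·tan34.5° = 168.8 + 230.6 = 399.4 kN/m
FS = 399.4 / 171.9 = 2.324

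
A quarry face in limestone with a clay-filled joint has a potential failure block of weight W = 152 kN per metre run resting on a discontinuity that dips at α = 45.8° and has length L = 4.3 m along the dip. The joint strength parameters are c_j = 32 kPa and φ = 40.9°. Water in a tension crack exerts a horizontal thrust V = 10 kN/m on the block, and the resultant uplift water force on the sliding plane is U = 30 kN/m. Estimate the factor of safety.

Resolving the block weight along and normal to the plane and applying the Mohr–Coulomb strength on the joint:
N' = W cosα − U − V sinα = 152·cos45.8° − 30 − 10·sin45.8° = 68.8 kN/m
Driving force T = W sinα + V cosα = 152·sin45.8° + 10·cos45.8° = 115.9 kN/m
Resisting force R = c_j·L + N'·tanφ = 32·4.3 + 68.8·tan40.9° = 137.6 + 59.6 = 197.2 kN/m
FS = R / T = 197.2 / 115.9 = 1.701

FS = 1.70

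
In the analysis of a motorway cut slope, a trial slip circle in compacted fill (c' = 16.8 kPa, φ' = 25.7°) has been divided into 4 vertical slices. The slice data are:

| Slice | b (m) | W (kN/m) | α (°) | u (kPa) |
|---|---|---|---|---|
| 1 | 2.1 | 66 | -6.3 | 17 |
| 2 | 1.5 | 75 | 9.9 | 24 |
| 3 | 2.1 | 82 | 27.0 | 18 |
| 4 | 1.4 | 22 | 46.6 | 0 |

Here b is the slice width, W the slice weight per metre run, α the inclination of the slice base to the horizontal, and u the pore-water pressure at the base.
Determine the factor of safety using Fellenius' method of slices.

FS = 3.21

Ordinary method of slices: FS = Σ[c'·Δl_i + (W_i cosα_i − u_i·Δl_i)·tanφ'] / Σ W_i sinα_i, with Δl_i = b_i / cosα_i.
Slice 1: Δl = 2.1/cos(-6.3°) = 2.113 m; N'_1 = 66·cos(-6.3°) − 17·2.113 = 29.7; c'Δl = 35.49; W sinα = -7.2
Slice 2: Δl = 1.5/cos9.9° = 1.523 m; N'_2 = 75·cos9.9° − 24·1.523 = 37.3; c'Δl = 25.58; W sinα = 12.9
Slice 3: Δl = 2.1/cos27.0° = 2.357 m; N'_3 = 82·cos27.0° − 18·2.357 = 30.6; c'Δl = 39.60; W sinα = 37.2
Slice 4: Δl = 1.4/cos46.6° = 2.038 m; N'_4 = 22·cos46.6° − 0·2.038 = 15.1; c'Δl = 34.23; W sinα = 16.0
Σc'Δl = 134.9 kN/m; ΣN' = 112.8 kN/m; ΣW sinα = 58.9 kN/m
Resisting = 134.9 + 112.8·tan25.7° = 134.9 + 54.3 = 189.2 kN/m
FS = 189.2 / 58.9 = 3.214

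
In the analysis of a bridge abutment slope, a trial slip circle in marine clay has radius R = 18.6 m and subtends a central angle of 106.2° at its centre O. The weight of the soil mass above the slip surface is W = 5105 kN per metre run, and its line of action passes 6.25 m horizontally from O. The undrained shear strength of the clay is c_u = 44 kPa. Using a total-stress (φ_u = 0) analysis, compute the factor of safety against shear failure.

Taking moments about the centre O, the resisting moment is provided by the undrained shear strength acting along the arc:
Arc length L_a = R·θ = 18.6·(106.2°·π/180) = 18.6·1.8535 = 34.48 m
M_R = c_u·L_a·R = 44·34.48·18.6 = 28215.0 kN·m/m
M_D = W·d = 5105·6.25 = 31906.2 kN·m/m
FS = M_R / M_D = 28215.0 / 31906.2 = 0.884

FS = 0.88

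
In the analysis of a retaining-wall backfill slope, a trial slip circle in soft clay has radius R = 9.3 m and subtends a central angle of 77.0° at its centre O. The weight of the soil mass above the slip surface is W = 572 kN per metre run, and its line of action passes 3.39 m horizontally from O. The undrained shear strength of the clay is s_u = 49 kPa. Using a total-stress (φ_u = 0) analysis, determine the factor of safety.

FS = 2.94

Taking moments about the centre O, the resisting moment is provided by the undrained shear strength acting along the arc:
Arc length L_a = R·θ = 9.3·(77.0°·π/180) = 9.3·1.3439 = 12.50 m
M_R = s_u·L_a·R = 49·12.50·9.3 = 5695.5 kN·m/m
M_D = W·d = 572·3.39 = 1939.1 kN·m/m
FS = M_R / M_D = 5695.5 / 1939.1 = 2.937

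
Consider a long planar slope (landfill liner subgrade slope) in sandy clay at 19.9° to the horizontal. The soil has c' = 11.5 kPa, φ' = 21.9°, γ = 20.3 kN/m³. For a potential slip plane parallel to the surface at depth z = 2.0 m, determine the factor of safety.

For an infinite slope with a slip plane parallel to the surface (no pore pressure): FS = [c' + γz cos²β tanφ'] / [γz sinβ cosβ].
γz = 20.3·2.0 = 40.60 kN/m²
Numerator = 11.5 + 40.60·cos²19.9°·tan21.9° = 11.5 + 40.60·0.8841·0.4020 = 25.930 kPa
Denominator = 40.60·sin19.9°·cos19.9° = 40.60·0.3404·0.9403 = 12.994 kPa
FS = 25.930 / 12.994 = 1.996

FS = 2.00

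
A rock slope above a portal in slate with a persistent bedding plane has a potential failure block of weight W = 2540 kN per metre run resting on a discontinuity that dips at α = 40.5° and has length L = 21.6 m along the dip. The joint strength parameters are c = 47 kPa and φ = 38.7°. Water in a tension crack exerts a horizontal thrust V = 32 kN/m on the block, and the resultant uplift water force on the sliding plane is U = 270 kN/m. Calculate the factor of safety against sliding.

FS = 1.39

Resolving the block weight along and normal to the plane and applying the Mohr–Coulomb strength on the joint:
N' = W cosα − U − V sinα = 2540·cos40.5° − 270 − 32·sin40.5° = 1640.6 kN/m
Driving force T = W sinα + V cosα = 2540·sin40.5° + 32·cos40.5° = 1673.9 kN/m
Resisting force R = c·L + N'·tanφ = 47·21.6 + 1640.6·tan38.7° = 1015.2 + 1314.4 = 2329.6 kN/m
FS = R / T = 2329.6 / 1673.9 = 1.392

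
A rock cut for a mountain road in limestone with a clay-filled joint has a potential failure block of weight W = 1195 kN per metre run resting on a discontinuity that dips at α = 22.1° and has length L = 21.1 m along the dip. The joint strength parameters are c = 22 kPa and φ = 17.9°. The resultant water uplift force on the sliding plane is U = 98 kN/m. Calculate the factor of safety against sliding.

Resolving the block weight along and normal to the plane and applying the Mohr–Coulomb strength on the joint:
N' = W cosα − U = 1195·cos22.1° − 98 = 1009.2 kN/m
Driving force T = W sinα = 1195·sin22.1° = 449.6 kN/m
Resisting force R = c·L + N'·tanφ = 22·21.1 + 1009.2·tan17.9° = 464.2 + 326.0 = 790.2 kN/m
FS = R / T = 790.2 / 449.6 = 1.758

FS = 1.76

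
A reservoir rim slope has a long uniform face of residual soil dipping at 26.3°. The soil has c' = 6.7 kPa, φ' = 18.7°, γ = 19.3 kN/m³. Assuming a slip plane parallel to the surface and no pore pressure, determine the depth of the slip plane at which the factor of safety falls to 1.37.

z = 1.28 m

Setting FS = 1.37 in FS = [c' + γz cos²β tanφ'] / [γz sinβ cosβ] and solving for z:
z = c' / [γ cosβ (FS·sinβ − cosβ·tanφ')]
  = 6.7 / [19.3·cos26.3°·(1.37·sin26.3° − cos26.3°·tan18.7°)]
  = 6.7 / [19.3·0.8965·(1.37·0.4431 − 0.8965·0.3385)]
  = 6.7 / 5.2523 = 1.276 m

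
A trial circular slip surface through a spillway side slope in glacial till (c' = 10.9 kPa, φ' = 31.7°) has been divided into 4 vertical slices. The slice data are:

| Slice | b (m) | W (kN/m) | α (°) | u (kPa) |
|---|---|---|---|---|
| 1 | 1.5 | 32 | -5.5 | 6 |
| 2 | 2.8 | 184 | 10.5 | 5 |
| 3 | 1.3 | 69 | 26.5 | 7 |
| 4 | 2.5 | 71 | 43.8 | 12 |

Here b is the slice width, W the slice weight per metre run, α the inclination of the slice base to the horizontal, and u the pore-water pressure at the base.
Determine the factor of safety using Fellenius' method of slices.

FS = 2.32

Ordinary method of slices: FS = Σ[c'·Δl_i + (W_i cosα_i − u_i·Δl_i)·tanφ'] / Σ W_i sinα_i, with Δl_i = b_i / cosα_i.
Slice 1: Δl = 1.5/cos(-5.5°) = 1.507 m; N'_1 = 32·cos(-5.5°) − 6·1.507 = 22.8; c'Δl = 16.43; W sinα = -3.1
Slice 2: Δl = 2.8/cos10.5° = 2.848 m; N'_2 = 184·cos10.5° − 5·2.848 = 166.7; c'Δl = 31.04; W sinα = 33.5
Slice 3: Δl = 1.3/cos26.5° = 1.453 m; N'_3 = 69·cos26.5° − 7·1.453 = 51.6; c'Δl = 15.83; W sinα = 30.8
Slice 4: Δl = 2.5/cos43.8° = 3.464 m; N'_4 = 71·cos43.8° − 12·3.464 = 9.7; c'Δl = 37.75; W sinα = 49.1
Σc'Δl = 101.1 kN/m; ΣN' = 250.8 kN/m; ΣW sinα = 110.4 kN/m
Resisting = 101.1 + 250.8·tan31.7° = 101.1 + 154.9 = 255.9 kN/m
FS = 255.9 / 110.4 = 2.318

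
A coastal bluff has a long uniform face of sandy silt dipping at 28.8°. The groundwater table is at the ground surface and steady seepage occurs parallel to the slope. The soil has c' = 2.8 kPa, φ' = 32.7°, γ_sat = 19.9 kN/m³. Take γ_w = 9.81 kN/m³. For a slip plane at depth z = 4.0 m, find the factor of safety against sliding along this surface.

FS = 0.68

With seepage parallel to the slope and the water table at the surface, the effective normal stress on the slip plane uses the buoyant unit weight γ' = γ_sat − γ_w while the driving shear stress uses γ_sat:
FS = [c' + γ' z cos²β tanφ'] / [γ_sat z sinβ cosβ]
γ' = 19.9 − 9.81 = 10.09 kN/m³
Numerator = 2.8 + 10.09·4.0·cos²28.8°·tan32.7° = 2.8 + 10.09·4.0·0.7679·0.6420 = 22.697 kPa
Denominator = 19.9·4.0·sin28.8°·cos28.8° = 19.9·4.0·0.4818·0.8763 = 33.604 kPa
FS = 22.697 / 33.604 = 0.675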